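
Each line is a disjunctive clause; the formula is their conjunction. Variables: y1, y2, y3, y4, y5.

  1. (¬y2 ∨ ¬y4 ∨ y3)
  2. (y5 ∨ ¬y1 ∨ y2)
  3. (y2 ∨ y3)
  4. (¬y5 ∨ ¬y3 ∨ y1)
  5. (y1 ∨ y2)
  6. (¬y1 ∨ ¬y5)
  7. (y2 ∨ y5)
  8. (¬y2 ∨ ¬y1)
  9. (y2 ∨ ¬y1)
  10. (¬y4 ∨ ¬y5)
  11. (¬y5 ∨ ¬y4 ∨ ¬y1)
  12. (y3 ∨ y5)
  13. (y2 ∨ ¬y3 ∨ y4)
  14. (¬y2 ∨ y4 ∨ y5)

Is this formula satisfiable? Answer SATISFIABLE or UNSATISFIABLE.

SATISFIABLE

Try y1 = False.
  then y2 is forced to True.
For the remaining variables, y3 = False, y4 = False, y5 = True works.
So y1=False, y2=True, y3=False, y4=False, y5=True is a satisfying assignment.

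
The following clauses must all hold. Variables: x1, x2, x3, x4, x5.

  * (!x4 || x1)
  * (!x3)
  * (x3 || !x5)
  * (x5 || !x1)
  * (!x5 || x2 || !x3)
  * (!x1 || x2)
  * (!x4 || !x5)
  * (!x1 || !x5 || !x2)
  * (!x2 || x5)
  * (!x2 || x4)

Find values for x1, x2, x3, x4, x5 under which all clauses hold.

x1=0, x2=0, x3=0, x4=0, x5=0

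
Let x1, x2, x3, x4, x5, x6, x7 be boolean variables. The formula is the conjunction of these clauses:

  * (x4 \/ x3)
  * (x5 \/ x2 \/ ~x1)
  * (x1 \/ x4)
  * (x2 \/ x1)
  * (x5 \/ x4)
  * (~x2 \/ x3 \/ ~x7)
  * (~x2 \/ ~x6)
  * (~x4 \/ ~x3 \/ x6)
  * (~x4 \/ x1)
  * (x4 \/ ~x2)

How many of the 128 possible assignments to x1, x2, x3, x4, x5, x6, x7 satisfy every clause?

Split on x4, then x2.
  x4=1, x2=1: remaining (x1,x3,x5,x6,x7) ∈ {(1,0,0,0,0); (1,0,1,0,0)} — 2.
  x4=1, x2=0: x7 free; 3 ways for (x1,x3,x5,x6) × 2^1 = 6.
  x4=0, x2=1: a clause becomes empty — 0.
  x4=0, x2=0: remaining (x1,x3,x5,x6,x7) ∈ {(1,1,1,0,0); (1,1,1,0,1); (1,1,1,1,0); (1,1,1,1,1)} — 4.
Total: 2 + 6 + 0 + 4 = 12.

12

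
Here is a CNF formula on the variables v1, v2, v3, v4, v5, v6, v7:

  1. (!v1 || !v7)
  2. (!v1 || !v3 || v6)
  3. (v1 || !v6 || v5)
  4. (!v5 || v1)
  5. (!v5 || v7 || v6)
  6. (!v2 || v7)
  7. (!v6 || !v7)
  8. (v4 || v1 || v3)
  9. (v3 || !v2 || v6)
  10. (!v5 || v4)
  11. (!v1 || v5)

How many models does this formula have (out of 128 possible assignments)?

Split on v1, then v5.
  v1=1, v5=1: remaining (v2,v3,v4,v6,v7) ∈ {(0,0,1,1,0); (0,1,1,1,0)} — 2.
  v1=1, v5=0: a clause becomes empty — 0.
  v1=0, v5=1: a clause becomes empty — 0.
  v1=0, v5=0: 8 of the 32 assignments to (v2,v3,v4,v6,v7) work.
Total: 2 + 0 + 0 + 8 = 10.

10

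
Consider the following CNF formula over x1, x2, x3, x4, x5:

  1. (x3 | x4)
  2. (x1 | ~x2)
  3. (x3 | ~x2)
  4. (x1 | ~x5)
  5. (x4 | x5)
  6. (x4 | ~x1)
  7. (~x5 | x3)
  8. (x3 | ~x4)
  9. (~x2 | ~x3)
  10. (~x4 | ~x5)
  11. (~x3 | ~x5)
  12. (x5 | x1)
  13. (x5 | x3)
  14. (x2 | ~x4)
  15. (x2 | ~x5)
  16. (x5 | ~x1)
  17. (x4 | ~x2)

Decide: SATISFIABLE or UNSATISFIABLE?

x5 = True:
  propagation gives x1=True, x4=True; an empty clause results — contradiction.
x5 = False:
  propagation gives x4=True, x3=True, x2=False; an empty clause results — contradiction.
Every branch closes, so no satisfying assignment exists.

UNSATISFIABLE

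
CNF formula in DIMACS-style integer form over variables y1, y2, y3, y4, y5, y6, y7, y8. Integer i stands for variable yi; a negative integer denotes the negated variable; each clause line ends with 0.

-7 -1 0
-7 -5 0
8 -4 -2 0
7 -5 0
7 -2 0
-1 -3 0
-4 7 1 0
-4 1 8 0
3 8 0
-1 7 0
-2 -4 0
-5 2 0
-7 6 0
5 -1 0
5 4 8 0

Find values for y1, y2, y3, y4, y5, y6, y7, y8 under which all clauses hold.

y1=0, y2=0, y3=0, y4=0, y5=0, y6=1, y7=0, y8=1

Check each clause:
  1. {¬y7, ¬y1} — ¬y7 is true.
  2. {¬y5, ¬y7} — ¬y7 is true.
  3. {y8, ¬y2, ¬y4} — y8 is true.
  4. {y7, ¬y5} — ¬y5 is true.
  5. {¬y2, y7} — ¬y2 is true.
  6. {¬y3, ¬y1} — ¬y3 is true.
  7. {y1, y7, ¬y4} — ¬y4 is true.
  8. {¬y4, y8, y1} — y8 is true.
  9. {y3, y8} — y8 is true.
  10. {¬y1, y7} — ¬y1 is true.
  11. {¬y4, ¬y2} — ¬y4 is true.
  12. {¬y5, y2} — ¬y5 is true.
  13. {y6, ¬y7} — ¬y7 is true.
  14. {y5, ¬y1} — ¬y1 is true.
  15. {y5, y8, y4} — y8 is true.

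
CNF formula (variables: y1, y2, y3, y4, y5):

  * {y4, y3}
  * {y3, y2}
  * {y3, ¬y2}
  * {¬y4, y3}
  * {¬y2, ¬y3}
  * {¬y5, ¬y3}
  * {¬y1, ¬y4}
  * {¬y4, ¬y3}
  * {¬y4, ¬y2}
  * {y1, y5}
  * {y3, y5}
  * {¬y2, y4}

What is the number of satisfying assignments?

1

Satisfying assignments:
  y1=1 y2=0 y3=1 y4=0 y5=0
That's 1 in total.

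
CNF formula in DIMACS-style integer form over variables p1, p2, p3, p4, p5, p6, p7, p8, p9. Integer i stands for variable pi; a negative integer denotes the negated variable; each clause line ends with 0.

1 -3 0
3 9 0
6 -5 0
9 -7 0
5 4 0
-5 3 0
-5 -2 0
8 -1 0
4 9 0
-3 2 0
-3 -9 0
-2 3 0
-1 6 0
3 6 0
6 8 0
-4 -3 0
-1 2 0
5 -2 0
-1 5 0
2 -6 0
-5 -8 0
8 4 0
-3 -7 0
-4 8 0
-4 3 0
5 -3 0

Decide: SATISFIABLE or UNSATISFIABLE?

p3 = True:
  propagation gives p1=True, p8=True, p2=True, p5=False; an empty clause results — contradiction.
p3 = False:
  propagation gives p9=True, p5=False, p4=True; an empty clause results — contradiction.
Every branch closes, so no satisfying assignment exists.

UNSATISFIABLE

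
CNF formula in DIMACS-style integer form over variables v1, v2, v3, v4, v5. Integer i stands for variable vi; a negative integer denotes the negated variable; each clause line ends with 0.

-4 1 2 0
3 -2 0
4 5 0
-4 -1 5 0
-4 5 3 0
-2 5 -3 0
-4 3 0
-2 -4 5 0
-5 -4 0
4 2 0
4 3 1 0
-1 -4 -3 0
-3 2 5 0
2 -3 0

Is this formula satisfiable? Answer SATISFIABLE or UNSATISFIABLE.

Branch on v1: take v1 = True.
Branch on v2: take v2 = True.
  then v3 is forced to True.
  then v5 is forced to True.
  then v4 is forced to False.
Every clause has at least one true literal under this assignment.
So v1=True  v2=True  v3=True  v4=False  v5=True is a satisfying assignment.

SATISFIABLE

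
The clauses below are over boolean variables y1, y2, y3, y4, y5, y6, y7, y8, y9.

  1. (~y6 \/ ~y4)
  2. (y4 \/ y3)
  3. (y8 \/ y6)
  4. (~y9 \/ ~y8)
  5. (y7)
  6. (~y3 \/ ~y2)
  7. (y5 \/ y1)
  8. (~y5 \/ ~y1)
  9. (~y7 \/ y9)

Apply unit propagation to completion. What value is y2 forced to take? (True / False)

False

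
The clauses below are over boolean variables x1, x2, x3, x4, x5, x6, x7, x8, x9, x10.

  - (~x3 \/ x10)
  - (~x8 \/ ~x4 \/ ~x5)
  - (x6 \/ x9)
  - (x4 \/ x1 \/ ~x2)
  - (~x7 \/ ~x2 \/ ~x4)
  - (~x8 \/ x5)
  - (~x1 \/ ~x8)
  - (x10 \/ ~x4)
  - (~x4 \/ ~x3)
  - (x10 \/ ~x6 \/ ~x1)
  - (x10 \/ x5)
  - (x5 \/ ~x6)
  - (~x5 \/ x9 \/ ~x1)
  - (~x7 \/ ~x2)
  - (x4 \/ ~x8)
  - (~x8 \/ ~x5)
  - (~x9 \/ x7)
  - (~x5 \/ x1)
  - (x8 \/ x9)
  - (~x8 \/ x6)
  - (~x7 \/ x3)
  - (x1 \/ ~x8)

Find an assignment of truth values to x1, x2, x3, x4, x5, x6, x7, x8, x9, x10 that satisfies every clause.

Pure literal: x2 appears only negated; assign x2 = False.
Pure literal: x10 appears only positively; assign x10 = True.
Try x1 = True.
  then x8 is forced to False.
  then x9 is forced to True.
  then x7 is forced to True.
  then x3 is forced to True.
  then x4 is forced to False.
For the remaining variables, x5 = True, x6 = True works.
Check each clause:
  1. (x10 \/ ~x3) — x10 is true.
  2. (~x8 \/ ~x4 \/ ~x5) — ~x8 is true.
  3. (x6 \/ x9) — x9 is true.
  4. (x4 \/ x1 \/ ~x2) — x1 is true.
  5. (~x7 \/ ~x2 \/ ~x4) — ~x4 is true.
  6. (x5 \/ ~x8) — ~x8 is true.
  7. (~x1 \/ ~x8) — ~x8 is true.
  8. (~x4 \/ x10) — x10 is true.
  9. (~x4 \/ ~x3) — ~x4 is true.
  10. (~x6 \/ ~x1 \/ x10) — x10 is true.
  11. (x5 \/ x10) — x10 is true.
  12. (x5 \/ ~x6) — x5 is true.
  13. (~x1 \/ ~x5 \/ x9) — x9 is true.
  14. (~x7 \/ ~x2) — ~x2 is true.
  15. (~x8 \/ x4) — ~x8 is true.
  16. (~x8 \/ ~x5) — ~x8 is true.
  17. (x7 \/ ~x9) — x7 is true.
  18. (x1 \/ ~x5) — x1 is true.
  19. (x9 \/ x8) — x9 is true.
  20. (~x8 \/ x6) — ~x8 is true.
  21. (~x7 \/ x3) — x3 is true.
  22. (x1 \/ ~x8) — ~x8 is true.

x1=True, x2=False, x3=True, x4=False, x5=True, x6=True, x7=True, x8=False, x9=True, x10=True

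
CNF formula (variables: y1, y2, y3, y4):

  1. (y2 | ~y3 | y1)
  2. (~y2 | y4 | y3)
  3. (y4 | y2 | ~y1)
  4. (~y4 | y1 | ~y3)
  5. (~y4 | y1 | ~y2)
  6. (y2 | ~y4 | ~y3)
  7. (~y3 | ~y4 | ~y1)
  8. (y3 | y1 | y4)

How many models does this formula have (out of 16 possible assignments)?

5

The models are:
  y1=0 y2=0 y3=0 y4=1
  y1=0 y2=1 y3=1 y4=0
  y1=1 y2=0 y3=0 y4=1
  y1=1 y2=1 y3=0 y4=1
  y1=1 y2=1 y3=1 y4=0
That's 5 in total.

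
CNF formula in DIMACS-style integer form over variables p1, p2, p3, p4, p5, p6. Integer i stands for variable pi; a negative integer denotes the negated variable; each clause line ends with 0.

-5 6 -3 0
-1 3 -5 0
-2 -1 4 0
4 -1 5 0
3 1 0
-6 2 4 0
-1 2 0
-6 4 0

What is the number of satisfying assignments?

13

Case analysis on p1 and p4:
  p1=T, p4=T: 5 of the 16 assignments to (p2,p3,p5,p6) work.
  p1=T, p4=F: a clause becomes empty — 0.
  p1=F, p4=T: p2 free; 3 ways for (p3,p5,p6) × 2^1 = 6.
  p1=F, p4=F: remaining (p2,p3,p5,p6) ∈ {(F,T,F,F); (T,T,F,F)} — 2.
Total: 5 + 0 + 6 + 2 = 13.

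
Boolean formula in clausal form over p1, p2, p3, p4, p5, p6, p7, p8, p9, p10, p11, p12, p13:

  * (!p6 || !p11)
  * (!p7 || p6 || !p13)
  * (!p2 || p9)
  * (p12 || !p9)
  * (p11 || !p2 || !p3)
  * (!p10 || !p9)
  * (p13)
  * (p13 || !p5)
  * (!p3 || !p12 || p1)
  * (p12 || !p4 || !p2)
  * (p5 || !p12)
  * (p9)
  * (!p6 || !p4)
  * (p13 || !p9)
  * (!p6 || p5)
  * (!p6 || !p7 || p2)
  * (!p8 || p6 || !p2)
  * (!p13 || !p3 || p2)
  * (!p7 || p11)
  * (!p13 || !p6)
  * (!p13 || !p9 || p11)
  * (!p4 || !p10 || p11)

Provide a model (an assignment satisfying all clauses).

p1 = 0, p2 = 0, p3 = 0, p4 = 0, p5 = 1, p6 = 0, p7 = 0, p8 = 0, p9 = 1, p10 = 0, p11 = 1, p12 = 1, p13 = 1

Check each clause:
  1. (!p6 || !p11) — !p6 is true.
  2. (!p13 || p6 || !p7) — !p7 is true.
  3. (!p2 || p9) — p9 is true.
  4. (p12 || !p9) — p12 is true.
  5. (p11 || !p2 || !p3) — p11 is true.
  6. (!p9 || !p10) — !p10 is true.
  7. (p13) — p13 is true.
  8. (p13 || !p5) — p13 is true.
  9. (!p12 || !p3 || p1) — !p3 is true.
  10. (!p2 || p12 || !p4) — p12 is true.
  11. (p5 || !p12) — p5 is true.
  12. (p9) — p9 is true.
  13. (!p6 || !p4) — !p6 is true.
  14. (p13 || !p9) — p13 is true.
  15. (!p6 || p5) — !p6 is true.
  16. (!p6 || p2 || !p7) — !p7 is true.
  17. (p6 || !p8 || !p2) — !p8 is true.
  18. (p2 || !p3 || !p13) — !p3 is true.
  19. (p11 || !p7) — !p7 is true.
  20. (!p6 || !p13) — !p6 is true.
  21. (!p9 || p11 || !p13) — p11 is true.
  22. (!p10 || !p4 || p11) — p11 is true.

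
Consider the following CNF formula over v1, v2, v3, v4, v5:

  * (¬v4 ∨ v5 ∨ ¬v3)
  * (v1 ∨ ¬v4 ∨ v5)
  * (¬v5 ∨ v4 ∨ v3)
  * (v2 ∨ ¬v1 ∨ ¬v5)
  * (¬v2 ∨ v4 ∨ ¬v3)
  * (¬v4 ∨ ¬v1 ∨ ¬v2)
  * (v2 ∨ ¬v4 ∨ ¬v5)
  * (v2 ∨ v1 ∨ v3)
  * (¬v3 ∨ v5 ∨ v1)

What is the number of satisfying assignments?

8

Case analysis on v4 and v5:
  v4=1, v5=1: remaining (v1,v2,v3) ∈ {(0,1,0); (0,1,1)} — 2.
  v4=1, v5=0: remaining (v1,v2,v3) ∈ {(1,0,0)} — 1.
  v4=0, v5=1: remaining (v1,v2,v3) ∈ {(0,0,1)} — 1.
  v4=0, v5=0: remaining (v1,v2,v3) ∈ {(0,1,0); (1,0,0); (1,0,1); (1,1,0)} — 4.
Total: 2 + 1 + 1 + 4 = 8.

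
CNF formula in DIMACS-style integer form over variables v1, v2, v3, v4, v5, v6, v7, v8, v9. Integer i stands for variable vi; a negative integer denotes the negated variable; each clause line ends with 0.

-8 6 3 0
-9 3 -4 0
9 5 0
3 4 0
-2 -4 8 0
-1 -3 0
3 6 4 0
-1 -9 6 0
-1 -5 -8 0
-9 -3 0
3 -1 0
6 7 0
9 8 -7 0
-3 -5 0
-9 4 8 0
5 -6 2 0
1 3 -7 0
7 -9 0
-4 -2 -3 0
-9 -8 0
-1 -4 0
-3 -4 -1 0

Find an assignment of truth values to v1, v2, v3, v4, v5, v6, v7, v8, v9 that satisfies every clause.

v1=0, v2=0, v3=0, v4=1, v5=1, v6=1, v7=0, v8=0, v9=0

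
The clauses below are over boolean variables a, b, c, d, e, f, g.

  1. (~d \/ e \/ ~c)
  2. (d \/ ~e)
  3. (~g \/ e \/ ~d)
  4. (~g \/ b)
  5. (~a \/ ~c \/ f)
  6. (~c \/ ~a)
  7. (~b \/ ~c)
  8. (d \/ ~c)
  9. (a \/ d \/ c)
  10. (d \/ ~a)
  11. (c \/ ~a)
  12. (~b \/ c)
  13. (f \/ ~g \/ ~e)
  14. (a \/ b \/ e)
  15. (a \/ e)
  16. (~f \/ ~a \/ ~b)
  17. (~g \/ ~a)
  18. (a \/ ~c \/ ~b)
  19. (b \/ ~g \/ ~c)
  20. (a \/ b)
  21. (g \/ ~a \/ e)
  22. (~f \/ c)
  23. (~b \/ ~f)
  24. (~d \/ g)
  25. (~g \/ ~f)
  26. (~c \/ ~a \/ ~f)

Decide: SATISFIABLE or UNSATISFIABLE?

UNSATISFIABLE

a = True:
  propagation gives c=False; an empty clause results — contradiction.
a = False:
  propagation gives e=True, d=True, b=True, c=False; an empty clause results — contradiction.
Every branch closes, so no satisfying assignment exists.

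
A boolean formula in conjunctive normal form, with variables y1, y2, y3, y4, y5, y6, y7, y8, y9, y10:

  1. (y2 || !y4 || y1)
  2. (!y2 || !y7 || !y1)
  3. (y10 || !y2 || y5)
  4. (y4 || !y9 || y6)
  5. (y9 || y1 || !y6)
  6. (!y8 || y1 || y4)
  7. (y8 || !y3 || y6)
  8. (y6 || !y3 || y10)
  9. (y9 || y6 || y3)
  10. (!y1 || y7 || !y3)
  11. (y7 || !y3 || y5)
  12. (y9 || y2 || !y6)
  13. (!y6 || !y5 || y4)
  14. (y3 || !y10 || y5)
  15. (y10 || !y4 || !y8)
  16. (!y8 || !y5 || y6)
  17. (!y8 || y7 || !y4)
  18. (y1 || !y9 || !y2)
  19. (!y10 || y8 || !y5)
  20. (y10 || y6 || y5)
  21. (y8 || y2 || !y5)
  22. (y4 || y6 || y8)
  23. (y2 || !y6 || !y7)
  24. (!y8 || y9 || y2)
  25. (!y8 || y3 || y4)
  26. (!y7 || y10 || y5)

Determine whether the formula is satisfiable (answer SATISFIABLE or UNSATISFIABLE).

SATISFIABLE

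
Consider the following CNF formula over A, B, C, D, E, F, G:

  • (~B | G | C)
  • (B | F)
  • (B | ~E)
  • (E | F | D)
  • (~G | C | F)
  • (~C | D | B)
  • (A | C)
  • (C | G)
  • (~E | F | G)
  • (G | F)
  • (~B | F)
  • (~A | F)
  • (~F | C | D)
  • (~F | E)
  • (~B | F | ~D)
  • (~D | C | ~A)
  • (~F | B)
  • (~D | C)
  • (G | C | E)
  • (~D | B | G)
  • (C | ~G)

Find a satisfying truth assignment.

A=T, B=T, C=T, D=F, E=T, F=T, G=T

Branch on A: take A = True.
  then F is forced to True.
  then E is forced to True.
  then B is forced to True.
Branch on C: take C = True.
D, G are now unconstrained; take D = False, G = True.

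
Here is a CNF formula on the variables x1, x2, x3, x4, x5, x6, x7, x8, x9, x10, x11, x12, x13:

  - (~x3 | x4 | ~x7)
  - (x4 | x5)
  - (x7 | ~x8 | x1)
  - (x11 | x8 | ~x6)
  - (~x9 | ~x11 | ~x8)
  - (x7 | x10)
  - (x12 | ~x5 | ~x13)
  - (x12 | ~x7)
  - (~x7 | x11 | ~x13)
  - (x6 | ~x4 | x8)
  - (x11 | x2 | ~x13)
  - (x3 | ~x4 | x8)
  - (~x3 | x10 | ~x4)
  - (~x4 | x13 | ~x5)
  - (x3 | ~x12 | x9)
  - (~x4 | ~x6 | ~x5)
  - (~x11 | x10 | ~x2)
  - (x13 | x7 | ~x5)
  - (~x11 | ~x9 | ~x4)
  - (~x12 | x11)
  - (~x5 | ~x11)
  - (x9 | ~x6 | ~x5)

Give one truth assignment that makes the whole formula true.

x1 = 1  x2 = 1  x3 = 1  x4 = 1  x5 = 0  x6 = 1  x7 = 0  x8 = 1  x9 = 0  x10 = 1  x11 = 1  x12 = 0  x13 = 0

x1 occurs only positively in the remaining clauses — set x1 = True.
Pure literal: x10 appears only positively; assign x10 = True.
Branch on x2: take x2 = True.
The remaining clauses are satisfied by x3 = True, x4 = True, x5 = False, x6 = True, x7 = False, x8 = True, x9 = False, x11 = True, x12 = False, x13 = False.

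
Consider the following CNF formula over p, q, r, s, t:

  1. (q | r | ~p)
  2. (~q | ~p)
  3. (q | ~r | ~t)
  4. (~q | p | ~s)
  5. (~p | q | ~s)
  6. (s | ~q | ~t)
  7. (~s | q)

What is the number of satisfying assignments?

Satisfying assignments:
  p=F q=F r=F s=F t=F
  p=F q=F r=F s=F t=T
  p=F q=F r=T s=F t=F
  p=F q=T r=F s=F t=F
  p=F q=T r=T s=F t=F
  p=T q=F r=T s=F t=F
That's 6 in total.

6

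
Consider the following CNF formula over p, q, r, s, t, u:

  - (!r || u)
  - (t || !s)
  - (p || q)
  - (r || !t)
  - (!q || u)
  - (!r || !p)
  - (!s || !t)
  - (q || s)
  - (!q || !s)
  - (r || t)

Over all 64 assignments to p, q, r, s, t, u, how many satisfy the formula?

The models are:
  p=0 q=1 r=1 s=0 t=0 u=1
  p=0 q=1 r=1 s=0 t=1 u=1
That's 2 in total.

2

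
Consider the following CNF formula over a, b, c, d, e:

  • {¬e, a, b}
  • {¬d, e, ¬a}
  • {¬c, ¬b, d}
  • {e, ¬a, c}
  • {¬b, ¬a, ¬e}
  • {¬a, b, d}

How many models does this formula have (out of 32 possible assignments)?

12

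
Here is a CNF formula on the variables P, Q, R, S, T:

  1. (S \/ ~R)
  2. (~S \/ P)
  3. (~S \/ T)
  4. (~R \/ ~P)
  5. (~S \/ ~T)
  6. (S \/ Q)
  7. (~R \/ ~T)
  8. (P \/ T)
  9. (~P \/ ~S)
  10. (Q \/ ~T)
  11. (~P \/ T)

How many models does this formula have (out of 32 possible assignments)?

The models are:
  P=F Q=T R=F S=F T=T
  P=T Q=T R=F S=F T=T
That's 2 in total.

2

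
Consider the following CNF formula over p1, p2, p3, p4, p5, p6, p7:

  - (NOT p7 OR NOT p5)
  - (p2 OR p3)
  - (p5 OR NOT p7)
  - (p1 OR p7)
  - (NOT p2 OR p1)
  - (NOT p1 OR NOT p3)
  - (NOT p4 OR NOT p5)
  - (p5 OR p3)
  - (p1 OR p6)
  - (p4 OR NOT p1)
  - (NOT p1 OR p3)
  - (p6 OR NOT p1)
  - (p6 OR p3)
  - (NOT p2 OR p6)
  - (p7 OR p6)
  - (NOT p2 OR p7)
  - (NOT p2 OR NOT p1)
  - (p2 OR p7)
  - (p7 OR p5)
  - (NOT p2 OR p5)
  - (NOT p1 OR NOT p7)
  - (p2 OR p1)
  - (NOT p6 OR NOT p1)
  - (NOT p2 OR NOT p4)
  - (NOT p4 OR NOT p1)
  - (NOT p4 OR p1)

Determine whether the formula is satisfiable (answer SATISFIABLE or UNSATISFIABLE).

UNSATISFIABLE

p1 = True:
  propagation gives p3=False; an empty clause results — contradiction.
p1 = False:
  propagation gives p7=True, p5=False; an empty clause results — contradiction.
Every branch closes, so no satisfying assignment exists.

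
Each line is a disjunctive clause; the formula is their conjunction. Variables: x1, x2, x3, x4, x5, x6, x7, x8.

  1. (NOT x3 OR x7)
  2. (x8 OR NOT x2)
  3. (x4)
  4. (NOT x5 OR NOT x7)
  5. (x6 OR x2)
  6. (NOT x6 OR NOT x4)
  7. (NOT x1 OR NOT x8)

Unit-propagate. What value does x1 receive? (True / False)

Unit clause (x4) sets x4 = True.
(NOT x6 OR NOT x4): since x4 = True, the clause reduces to (NOT x6). x6 = False.
(x6 OR x2): since x6 = False, the clause reduces to (x2). x2 = True.
From (x8 OR NOT x2) and x2 = True: x8 = True.
From (NOT x1 OR NOT x8) and x8 = True: x1 = False.

False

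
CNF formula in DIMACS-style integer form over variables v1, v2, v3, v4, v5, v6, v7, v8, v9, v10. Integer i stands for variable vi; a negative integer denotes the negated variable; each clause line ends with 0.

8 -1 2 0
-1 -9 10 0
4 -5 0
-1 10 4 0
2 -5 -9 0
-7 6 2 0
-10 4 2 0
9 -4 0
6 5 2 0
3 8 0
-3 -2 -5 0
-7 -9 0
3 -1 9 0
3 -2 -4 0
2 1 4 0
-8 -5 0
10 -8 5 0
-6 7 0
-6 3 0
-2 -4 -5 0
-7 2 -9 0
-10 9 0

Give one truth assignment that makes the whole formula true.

v1=F  v2=T  v3=T  v4=F  v5=F  v6=T  v7=T  v8=F  v9=F  v10=F

Check each clause:
  1. (v8 ∨ v2 ∨ ¬v1) — v2 is true.
  2. (¬v9 ∨ v10 ∨ ¬v1) — ¬v1 is true.
  3. (¬v5 ∨ v4) — ¬v5 is true.
  4. (v4 ∨ ¬v1 ∨ v10) — ¬v1 is true.
  5. (¬v5 ∨ ¬v9 ∨ v2) — v2 is true.
  6. (¬v7 ∨ v6 ∨ v2) — v2 is true.
  7. (v2 ∨ ¬v10 ∨ v4) — v2 is true.
  8. (v9 ∨ ¬v4) — ¬v4 is true.
  9. (v6 ∨ v2 ∨ v5) — v2 is true.
  10. (v8 ∨ v3) — v3 is true.
  11. (¬v2 ∨ ¬v3 ∨ ¬v5) — ¬v5 is true.
  12. (¬v9 ∨ ¬v7) — ¬v9 is true.
  13. (¬v1 ∨ v3 ∨ v9) — v3 is true.
  14. (v3 ∨ ¬v4 ∨ ¬v2) — v3 is true.
  15. (v1 ∨ v2 ∨ v4) — v2 is true.
  16. (¬v8 ∨ ¬v5) — ¬v8 is true.
  17. (v5 ∨ ¬v8 ∨ v10) — ¬v8 is true.
  18. (v7 ∨ ¬v6) — v7 is true.
  19. (v3 ∨ ¬v6) — v3 is true.
  20. (¬v5 ∨ ¬v2 ∨ ¬v4) — ¬v5 is true.
  21. (¬v7 ∨ v2 ∨ ¬v9) — v2 is true.
  22. (¬v10 ∨ v9) — ¬v10 is true.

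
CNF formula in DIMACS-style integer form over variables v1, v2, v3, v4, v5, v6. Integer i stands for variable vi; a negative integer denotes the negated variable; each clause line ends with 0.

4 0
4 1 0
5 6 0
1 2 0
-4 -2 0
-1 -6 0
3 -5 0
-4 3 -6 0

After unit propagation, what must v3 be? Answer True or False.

True

(v4) stands alone — v4 = True.
From (¬v2 ∨ ¬v4) and v4 = True: v2 = False.
(v1 ∨ v2): since v2 = False, the clause reduces to (v1). v1 = True.
In (¬v6 ∨ ¬v1), ¬v1 is now false; ¬v6 must hold, so v6 = False.
In (v6 ∨ v5), v6 is now false; v5 must hold, so v5 = True.
In (v3 ∨ ¬v5), ¬v5 is now false; v3 must hold, so v3 = True.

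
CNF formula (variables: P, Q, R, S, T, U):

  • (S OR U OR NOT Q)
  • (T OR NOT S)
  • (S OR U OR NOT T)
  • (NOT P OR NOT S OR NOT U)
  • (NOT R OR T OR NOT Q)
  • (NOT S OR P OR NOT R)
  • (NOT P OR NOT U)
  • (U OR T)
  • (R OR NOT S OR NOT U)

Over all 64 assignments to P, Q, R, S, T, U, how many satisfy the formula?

13

Case analysis on S and U:
  S=1, U=1: a clause becomes empty — 0.
  S=1, U=0: Q free; 3 ways for (P,R,T) × 2^1 = 6.
  S=0, U=1: 7 of the 16 assignments to (P,Q,R,T) work.
  S=0, U=0: a clause becomes empty — 0.
Total: 0 + 6 + 7 + 0 = 13.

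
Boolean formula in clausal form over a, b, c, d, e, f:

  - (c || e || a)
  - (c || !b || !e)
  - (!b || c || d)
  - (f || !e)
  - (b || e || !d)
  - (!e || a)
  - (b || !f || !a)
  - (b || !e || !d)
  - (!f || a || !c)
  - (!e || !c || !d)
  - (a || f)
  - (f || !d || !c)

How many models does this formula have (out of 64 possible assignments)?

8

Case analysis on e and c:
  e=T, c=T: remaining (a,b,d,f) ∈ {(T,T,F,T)} — 1.
  e=T, c=F: a clause becomes empty — 0.
  e=F, c=T: remaining (a,b,d,f) ∈ {(T,F,F,F); (T,T,F,F); (T,T,F,T); (T,T,T,T)} — 4.
  e=F, c=F: remaining (a,b,d,f) ∈ {(T,F,F,F); (T,T,T,F); (T,T,T,T)} — 3.
Total: 1 + 0 + 4 + 3 = 8.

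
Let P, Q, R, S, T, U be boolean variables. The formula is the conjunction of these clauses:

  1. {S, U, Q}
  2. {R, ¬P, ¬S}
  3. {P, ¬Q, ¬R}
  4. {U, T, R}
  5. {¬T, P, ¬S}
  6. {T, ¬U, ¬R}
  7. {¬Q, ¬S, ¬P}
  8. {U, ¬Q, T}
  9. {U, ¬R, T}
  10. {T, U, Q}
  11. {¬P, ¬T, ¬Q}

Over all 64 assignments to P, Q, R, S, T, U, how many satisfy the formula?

Case analysis on T and Q:
  T=1, Q=1: remaining (P,R,S,U) ∈ {(0,0,0,0); (0,0,0,1)} — 2.
  T=1, Q=0: 6 of the 16 assignments to (P,R,S,U) work.
  T=0, Q=1: remaining (P,R,S,U) ∈ {(0,0,0,1); (0,0,1,1); (1,0,0,1)} — 3.
  T=0, Q=0: remaining (P,R,S,U) ∈ {(0,0,0,1); (0,0,1,1); (1,0,0,1)} — 3.
Total: 2 + 6 + 3 + 3 = 14.

14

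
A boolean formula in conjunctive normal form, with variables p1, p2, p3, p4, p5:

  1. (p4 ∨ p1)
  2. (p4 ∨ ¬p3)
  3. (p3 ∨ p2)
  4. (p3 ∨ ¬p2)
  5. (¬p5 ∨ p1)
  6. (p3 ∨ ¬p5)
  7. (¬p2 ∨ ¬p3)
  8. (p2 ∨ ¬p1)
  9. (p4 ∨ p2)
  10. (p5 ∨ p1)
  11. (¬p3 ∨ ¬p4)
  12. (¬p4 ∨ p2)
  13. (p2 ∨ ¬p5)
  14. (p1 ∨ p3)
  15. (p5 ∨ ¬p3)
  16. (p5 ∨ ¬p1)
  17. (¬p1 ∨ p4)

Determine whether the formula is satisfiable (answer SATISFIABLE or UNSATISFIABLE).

UNSATISFIABLE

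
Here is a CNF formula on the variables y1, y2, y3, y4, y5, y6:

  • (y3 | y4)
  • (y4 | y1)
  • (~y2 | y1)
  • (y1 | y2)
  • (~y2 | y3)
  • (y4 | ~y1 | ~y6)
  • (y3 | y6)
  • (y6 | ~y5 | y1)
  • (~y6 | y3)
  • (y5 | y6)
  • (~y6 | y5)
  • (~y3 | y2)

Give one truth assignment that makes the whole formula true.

Pure literal: y4 appears only positively; assign y4 = True.
Try y1 = True.
For the remaining variables, y2 = True, y3 = True, y5 = True, y6 = True works.

y1=True, y2=True, y3=True, y4=True, y5=True, y6=True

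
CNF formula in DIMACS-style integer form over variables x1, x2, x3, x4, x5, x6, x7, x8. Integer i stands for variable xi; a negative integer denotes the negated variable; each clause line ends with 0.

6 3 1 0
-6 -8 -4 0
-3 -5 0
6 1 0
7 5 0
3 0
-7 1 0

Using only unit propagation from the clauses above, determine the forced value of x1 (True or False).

(x3) stands alone — x3 = True.
(!x3 || !x5): since x3 = True, the clause reduces to (!x5). x5 = False.
(x7 || x5): since x5 = False, the clause reduces to (x7). x7 = True.
In (x1 || !x7), !x7 is now false; x1 must hold, so x1 = True.

True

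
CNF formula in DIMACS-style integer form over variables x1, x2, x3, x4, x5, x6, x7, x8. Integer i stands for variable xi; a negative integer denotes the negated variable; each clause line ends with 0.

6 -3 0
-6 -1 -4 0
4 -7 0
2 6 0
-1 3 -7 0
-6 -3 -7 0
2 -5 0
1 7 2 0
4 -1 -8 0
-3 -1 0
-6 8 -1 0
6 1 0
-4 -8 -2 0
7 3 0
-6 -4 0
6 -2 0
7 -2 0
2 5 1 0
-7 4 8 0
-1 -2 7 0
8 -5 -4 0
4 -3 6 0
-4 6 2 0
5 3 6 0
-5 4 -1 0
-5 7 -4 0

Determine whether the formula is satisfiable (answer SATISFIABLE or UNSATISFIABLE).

x4 = True:
  propagation gives x6=False, x3=False, x2=True; an empty clause results — contradiction.
x4 = False:
  propagation gives x7=False, x3=True, x6=True, x1=False; an empty clause results — contradiction.
Every branch closes, so no satisfying assignment exists.

UNSATISFIABLE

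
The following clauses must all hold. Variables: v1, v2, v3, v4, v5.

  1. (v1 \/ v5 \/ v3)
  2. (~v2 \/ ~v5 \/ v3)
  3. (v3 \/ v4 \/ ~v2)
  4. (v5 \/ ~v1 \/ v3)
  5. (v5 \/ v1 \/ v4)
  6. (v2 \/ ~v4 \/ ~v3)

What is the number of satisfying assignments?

14

Split on v3, then v5.
  v3=T, v5=T: v1 free; 3 ways for (v2,v4) × 2^1 = 6.
  v3=T, v5=F: remaining (v1,v2,v4) ∈ {(F,T,T); (T,F,F); (T,T,F); (T,T,T)} — 4.
  v3=F, v5=T: remaining (v1,v2,v4) ∈ {(F,F,F); (F,F,T); (T,F,F); (T,F,T)} — 4.
  v3=F, v5=F: a clause becomes empty — 0.
Total: 6 + 4 + 4 + 0 = 14.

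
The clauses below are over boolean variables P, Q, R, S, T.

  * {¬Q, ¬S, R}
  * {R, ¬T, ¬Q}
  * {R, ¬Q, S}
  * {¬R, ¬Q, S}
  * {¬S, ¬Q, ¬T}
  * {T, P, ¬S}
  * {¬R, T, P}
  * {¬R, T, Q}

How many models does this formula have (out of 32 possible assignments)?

12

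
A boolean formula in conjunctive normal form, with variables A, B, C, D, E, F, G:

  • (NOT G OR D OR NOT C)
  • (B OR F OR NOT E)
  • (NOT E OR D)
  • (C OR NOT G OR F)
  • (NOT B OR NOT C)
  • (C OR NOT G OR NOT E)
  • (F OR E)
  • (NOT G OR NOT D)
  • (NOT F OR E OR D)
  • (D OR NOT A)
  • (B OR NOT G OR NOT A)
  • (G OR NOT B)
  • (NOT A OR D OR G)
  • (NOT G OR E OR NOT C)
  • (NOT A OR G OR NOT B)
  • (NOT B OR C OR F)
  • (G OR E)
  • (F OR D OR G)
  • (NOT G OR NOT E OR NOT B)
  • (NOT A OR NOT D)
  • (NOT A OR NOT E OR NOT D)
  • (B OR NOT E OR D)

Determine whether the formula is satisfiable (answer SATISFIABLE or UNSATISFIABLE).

A occurs only negated in the remaining clauses — set A = False.
Try B = False.
For the remaining variables, C = False, D = True, E = True, F = True, G = False works.
So A=F  B=F  C=F  D=T  E=T  F=T  G=F is a satisfying assignment.

SATISFIABLE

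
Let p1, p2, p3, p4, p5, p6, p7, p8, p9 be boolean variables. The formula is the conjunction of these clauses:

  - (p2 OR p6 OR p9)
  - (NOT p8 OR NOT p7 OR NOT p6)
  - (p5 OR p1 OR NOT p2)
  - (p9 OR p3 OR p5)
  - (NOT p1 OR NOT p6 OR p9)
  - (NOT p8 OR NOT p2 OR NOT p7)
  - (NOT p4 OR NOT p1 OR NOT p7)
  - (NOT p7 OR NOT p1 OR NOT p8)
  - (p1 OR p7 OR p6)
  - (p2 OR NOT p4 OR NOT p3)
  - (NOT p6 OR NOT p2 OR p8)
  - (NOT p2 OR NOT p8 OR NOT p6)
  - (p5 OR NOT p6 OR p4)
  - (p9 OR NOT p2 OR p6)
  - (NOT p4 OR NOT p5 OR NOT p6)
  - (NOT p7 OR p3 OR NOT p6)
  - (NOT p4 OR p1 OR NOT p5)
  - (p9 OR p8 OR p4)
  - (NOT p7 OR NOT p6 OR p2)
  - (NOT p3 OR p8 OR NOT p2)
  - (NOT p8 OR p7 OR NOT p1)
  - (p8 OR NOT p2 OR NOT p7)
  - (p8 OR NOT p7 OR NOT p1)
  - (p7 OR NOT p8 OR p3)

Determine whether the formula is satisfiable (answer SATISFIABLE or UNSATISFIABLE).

SATISFIABLE

p9 occurs only positively in the remaining clauses — set p9 = True.
Try p1 = True.
Branch on p2: take p2 = True.
Set p3 = False and propagate.
For the remaining variables, p4 = True, p5 = True, p6 = False, p7 = False, p8 = False works.
So p1=True, p2=True, p3=False, p4=True, p5=True, p6=False, p7=False, p8=False, p9=True is a satisfying assignment.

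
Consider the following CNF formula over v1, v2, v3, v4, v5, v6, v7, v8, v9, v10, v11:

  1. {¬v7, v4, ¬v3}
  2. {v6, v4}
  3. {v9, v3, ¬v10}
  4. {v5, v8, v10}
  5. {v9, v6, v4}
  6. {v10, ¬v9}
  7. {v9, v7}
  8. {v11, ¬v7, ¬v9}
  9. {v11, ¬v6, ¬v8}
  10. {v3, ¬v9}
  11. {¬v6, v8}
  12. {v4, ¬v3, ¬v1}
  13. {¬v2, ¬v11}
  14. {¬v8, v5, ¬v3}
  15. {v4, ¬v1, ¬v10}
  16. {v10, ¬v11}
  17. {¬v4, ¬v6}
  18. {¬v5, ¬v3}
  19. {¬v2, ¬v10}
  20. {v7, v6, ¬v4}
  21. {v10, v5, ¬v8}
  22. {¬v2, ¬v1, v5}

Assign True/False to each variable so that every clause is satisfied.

v1=0, v2=0, v3=1, v4=1, v5=0, v6=0, v7=1, v8=0, v9=1, v10=1, v11=1

v1 occurs only negated in the remaining clauses — set v1 = False.
v2 occurs only negated in the remaining clauses — set v2 = False.
Try v3 = True.
  then v5 is forced to False.
  then v8 is forced to False.
  then v10 is forced to True.
  then v6 is forced to False.
  then v4 is forced to True.
  then v7 is forced to True.
Try v9 = True.
  then v11 is forced to True.
Check each clause:
  1. {¬v7, ¬v3, v4} — v4 is true.
  2. {v6, v4} — v4 is true.
  3. {¬v10, v9, v3} — v9 is true.
  4. {v10, v5, v8} — v10 is true.
  5. {v9, v6, v4} — v9 is true.
  6. {¬v9, v10} — v10 is true.
  7. {v9, v7} — v9 is true.
  8. {¬v9, ¬v7, v11} — v11 is true.
  9. {¬v8, ¬v6, v11} — ¬v8 is true.
  10. {¬v9, v3} — v3 is true.
  11. {¬v6, v8} — ¬v6 is true.
  12. {v4, ¬v1, ¬v3} — v4 is true.
  13. {¬v2, ¬v11} — ¬v2 is true.
  14. {¬v3, ¬v8, v5} — ¬v8 is true.
  15. {¬v10, ¬v1, v4} — v4 is true.
  16. {¬v11, v10} — v10 is true.
  17. {¬v6, ¬v4} — ¬v6 is true.
  18. {¬v3, ¬v5} — ¬v5 is true.
  19. {¬v2, ¬v10} — ¬v2 is true.
  20. {v7, ¬v4, v6} — v7 is true.
  21. {v10, v5, ¬v8} — ¬v8 is true.
  22. {¬v2, v5, ¬v1} — ¬v2 is true.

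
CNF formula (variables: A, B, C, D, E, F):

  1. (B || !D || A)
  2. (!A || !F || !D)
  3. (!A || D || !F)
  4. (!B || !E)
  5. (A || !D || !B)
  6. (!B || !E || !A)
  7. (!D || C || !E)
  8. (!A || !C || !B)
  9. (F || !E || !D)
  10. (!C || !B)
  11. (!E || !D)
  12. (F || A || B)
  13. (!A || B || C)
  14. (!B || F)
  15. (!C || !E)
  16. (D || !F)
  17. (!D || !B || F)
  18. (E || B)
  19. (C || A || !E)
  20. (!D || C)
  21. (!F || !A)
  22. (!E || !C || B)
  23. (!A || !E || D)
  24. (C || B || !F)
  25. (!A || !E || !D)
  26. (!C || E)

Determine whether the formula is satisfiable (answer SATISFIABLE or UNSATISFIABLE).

UNSATISFIABLE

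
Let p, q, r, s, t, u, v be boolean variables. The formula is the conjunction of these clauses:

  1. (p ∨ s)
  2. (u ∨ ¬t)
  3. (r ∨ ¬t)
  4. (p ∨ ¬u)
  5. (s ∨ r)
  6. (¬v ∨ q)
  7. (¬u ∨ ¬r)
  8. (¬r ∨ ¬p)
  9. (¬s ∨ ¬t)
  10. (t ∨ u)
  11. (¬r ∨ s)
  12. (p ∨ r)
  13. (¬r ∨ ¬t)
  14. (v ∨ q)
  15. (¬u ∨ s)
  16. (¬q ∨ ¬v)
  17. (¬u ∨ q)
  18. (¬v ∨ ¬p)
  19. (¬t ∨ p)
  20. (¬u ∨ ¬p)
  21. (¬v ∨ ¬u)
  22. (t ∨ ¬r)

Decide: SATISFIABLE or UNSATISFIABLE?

UNSATISFIABLE

r = True:
  propagation gives u=False, t=False; an empty clause results — contradiction.
r = False:
  propagation gives t=False, s=True, u=True, p=True; an empty clause results — contradiction.
Every branch closes, so no satisfying assignment exists.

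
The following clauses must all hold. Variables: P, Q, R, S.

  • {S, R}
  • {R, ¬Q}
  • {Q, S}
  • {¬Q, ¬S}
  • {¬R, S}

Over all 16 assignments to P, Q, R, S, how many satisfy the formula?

Satisfying assignments:
  P=F Q=F R=F S=T
  P=F Q=F R=T S=T
  P=T Q=F R=F S=T
  P=T Q=F R=T S=T
Count: 4.

4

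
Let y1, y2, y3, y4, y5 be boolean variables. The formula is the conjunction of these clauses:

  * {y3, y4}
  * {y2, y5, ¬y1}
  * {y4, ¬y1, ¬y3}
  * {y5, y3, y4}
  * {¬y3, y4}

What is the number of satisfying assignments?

Split on y3, then y4.
  y3=T, y4=T: 7 of the 8 assignments to (y1,y2,y5) work.
  y3=T, y4=F: a clause becomes empty — 0.
  y3=F, y4=T: 7 of the 8 assignments to (y1,y2,y5) work.
  y3=F, y4=F: a clause becomes empty — 0.
Total: 7 + 0 + 7 + 0 = 14.

14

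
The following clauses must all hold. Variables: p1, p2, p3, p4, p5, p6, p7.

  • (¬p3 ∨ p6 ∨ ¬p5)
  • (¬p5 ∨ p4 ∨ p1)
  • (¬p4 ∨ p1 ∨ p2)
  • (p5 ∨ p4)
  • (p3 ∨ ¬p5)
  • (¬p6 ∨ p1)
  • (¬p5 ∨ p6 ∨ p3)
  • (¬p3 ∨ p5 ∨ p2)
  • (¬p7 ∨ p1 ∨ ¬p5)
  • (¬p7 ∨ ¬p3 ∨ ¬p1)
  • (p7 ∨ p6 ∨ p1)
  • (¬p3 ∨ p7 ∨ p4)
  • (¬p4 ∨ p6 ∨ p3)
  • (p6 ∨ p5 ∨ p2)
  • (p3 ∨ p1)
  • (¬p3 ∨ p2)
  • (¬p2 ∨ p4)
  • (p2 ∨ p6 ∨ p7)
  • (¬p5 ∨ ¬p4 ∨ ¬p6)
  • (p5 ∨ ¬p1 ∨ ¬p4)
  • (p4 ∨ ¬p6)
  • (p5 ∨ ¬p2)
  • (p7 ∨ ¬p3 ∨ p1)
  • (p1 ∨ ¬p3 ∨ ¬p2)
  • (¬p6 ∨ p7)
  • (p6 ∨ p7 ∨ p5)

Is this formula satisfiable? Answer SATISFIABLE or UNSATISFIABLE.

UNSATISFIABLE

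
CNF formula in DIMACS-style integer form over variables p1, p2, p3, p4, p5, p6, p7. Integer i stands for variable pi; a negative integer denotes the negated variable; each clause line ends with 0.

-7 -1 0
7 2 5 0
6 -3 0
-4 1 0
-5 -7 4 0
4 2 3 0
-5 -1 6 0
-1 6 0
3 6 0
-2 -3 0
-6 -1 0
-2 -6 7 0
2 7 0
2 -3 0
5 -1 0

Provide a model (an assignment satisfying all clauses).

Set p1 = False and propagate.
  then p4 is forced to False.
For the remaining variables, p2 = True, p3 = False, p5 = False, p6 = True, p7 = True works.
Every clause has at least one true literal under this assignment.

p1=False, p2=True, p3=False, p4=False, p5=False, p6=True, p7=True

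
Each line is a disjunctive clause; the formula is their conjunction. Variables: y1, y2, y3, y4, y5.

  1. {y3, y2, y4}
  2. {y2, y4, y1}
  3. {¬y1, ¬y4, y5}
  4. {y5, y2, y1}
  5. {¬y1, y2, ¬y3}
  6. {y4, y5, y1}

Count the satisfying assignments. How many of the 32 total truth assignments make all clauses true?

15

Case analysis on y1 and y2:
  y1=1, y2=1: y3 free; 3 ways for (y4,y5) × 2^1 = 6.
  y1=1, y2=0: remaining (y3,y4,y5) ∈ {(0,1,1)} — 1.
  y1=0, y2=1: y3 free; 3 ways for (y4,y5) × 2^1 = 6.
  y1=0, y2=0: remaining (y3,y4,y5) ∈ {(0,1,1); (1,1,1)} — 2.
Total: 6 + 1 + 6 + 2 = 15.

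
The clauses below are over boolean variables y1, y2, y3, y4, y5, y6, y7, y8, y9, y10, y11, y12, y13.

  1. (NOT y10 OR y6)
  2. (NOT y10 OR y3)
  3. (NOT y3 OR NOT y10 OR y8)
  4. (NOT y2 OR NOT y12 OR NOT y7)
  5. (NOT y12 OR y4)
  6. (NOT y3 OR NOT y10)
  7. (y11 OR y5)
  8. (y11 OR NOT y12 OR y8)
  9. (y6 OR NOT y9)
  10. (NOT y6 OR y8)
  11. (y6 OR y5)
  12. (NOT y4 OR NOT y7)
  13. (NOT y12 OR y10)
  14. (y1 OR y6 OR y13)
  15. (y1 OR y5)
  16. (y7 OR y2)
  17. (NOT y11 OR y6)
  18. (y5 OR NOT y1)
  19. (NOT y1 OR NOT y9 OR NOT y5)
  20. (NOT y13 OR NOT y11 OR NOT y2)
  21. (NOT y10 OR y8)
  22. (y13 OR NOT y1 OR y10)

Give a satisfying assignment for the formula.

y1=False, y2=False, y3=True, y4=False, y5=True, y6=False, y7=True, y8=True, y9=False, y10=False, y11=False, y12=False, y13=True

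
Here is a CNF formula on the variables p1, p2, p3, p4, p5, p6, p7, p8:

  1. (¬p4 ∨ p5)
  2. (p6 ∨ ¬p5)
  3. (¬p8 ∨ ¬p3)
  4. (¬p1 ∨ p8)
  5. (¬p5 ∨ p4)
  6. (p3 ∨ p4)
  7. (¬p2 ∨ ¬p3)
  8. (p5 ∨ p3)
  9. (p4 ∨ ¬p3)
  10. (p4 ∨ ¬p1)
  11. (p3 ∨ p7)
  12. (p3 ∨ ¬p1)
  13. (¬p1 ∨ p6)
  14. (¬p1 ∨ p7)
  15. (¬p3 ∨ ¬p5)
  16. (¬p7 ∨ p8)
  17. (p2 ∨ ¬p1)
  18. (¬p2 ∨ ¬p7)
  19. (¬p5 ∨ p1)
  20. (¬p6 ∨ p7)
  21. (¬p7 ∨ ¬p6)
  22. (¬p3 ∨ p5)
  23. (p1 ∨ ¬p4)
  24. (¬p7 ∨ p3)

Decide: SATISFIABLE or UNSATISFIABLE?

UNSATISFIABLE

p3 = True:
  propagation gives p8=False, p1=False, p2=False, p4=True; an empty clause results — contradiction.
p3 = False:
  propagation gives p4=True, p5=True, p6=True, p7=True; an empty clause results — contradiction.
Every branch closes, so no satisfying assignment exists.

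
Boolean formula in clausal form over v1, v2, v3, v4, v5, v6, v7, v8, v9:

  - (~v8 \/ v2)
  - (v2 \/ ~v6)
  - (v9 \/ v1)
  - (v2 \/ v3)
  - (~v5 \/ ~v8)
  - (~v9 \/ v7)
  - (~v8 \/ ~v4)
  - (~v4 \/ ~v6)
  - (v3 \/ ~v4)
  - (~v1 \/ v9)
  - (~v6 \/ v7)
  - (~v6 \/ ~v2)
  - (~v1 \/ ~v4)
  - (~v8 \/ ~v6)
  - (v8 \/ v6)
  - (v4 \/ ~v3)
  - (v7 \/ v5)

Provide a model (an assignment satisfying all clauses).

v1=False, v2=True, v3=False, v4=False, v5=False, v6=False, v7=True, v8=True, v9=True

Check each clause:
  1. (v2 \/ ~v8) — v2 is true.
  2. (~v6 \/ v2) — ~v6 is true.
  3. (v1 \/ v9) — v9 is true.
  4. (v3 \/ v2) — v2 is true.
  5. (~v5 \/ ~v8) — ~v5 is true.
  6. (v7 \/ ~v9) — v7 is true.
  7. (~v8 \/ ~v4) — ~v4 is true.
  8. (~v4 \/ ~v6) — ~v6 is true.
  9. (~v4 \/ v3) — ~v4 is true.
  10. (v9 \/ ~v1) — v9 is true.
  11. (v7 \/ ~v6) — ~v6 is true.
  12. (~v6 \/ ~v2) — ~v6 is true.
  13. (~v4 \/ ~v1) — ~v4 is true.
  14. (~v6 \/ ~v8) — ~v6 is true.
  15. (v8 \/ v6) — v8 is true.
  16. (v4 \/ ~v3) — ~v3 is true.
  17. (v7 \/ v5) — v7 is true.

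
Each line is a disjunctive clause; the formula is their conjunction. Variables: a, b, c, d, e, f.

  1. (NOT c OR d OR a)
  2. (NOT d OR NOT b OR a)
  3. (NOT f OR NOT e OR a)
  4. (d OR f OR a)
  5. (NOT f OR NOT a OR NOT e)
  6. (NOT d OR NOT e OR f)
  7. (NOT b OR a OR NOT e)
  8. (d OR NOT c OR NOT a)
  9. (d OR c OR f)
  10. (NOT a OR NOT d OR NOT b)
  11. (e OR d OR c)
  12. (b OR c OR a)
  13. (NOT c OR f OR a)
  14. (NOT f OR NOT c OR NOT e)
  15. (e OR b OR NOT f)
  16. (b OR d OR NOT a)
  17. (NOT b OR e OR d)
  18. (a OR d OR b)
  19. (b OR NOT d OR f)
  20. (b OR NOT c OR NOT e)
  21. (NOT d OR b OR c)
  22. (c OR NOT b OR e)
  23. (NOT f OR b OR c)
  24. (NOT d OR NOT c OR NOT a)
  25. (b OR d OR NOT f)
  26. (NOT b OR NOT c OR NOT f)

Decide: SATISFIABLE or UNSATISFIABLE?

UNSATISFIABLE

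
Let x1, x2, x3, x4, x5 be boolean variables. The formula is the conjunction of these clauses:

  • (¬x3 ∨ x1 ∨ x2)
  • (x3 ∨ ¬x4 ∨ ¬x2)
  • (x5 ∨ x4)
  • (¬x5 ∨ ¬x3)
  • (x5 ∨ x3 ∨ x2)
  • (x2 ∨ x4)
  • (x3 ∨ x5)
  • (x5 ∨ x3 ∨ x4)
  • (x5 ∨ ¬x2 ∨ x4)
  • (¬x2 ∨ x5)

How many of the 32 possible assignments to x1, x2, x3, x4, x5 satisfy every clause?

5

The models are:
  x1=F x2=F x3=F x4=T x5=T
  x1=F x2=T x3=F x4=F x5=T
  x1=T x2=F x3=F x4=T x5=T
  x1=T x2=F x3=T x4=T x5=F
  x1=T x2=T x3=F x4=F x5=T
Count: 5.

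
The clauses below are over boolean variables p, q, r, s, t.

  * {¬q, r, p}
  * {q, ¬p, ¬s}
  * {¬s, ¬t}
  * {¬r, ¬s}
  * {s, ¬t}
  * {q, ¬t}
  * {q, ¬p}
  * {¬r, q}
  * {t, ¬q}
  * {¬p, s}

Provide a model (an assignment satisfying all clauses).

p = False  q = False  r = False  s = False  t = False

Check each clause:
  1. {p, ¬q, r} — ¬q is true.
  2. {¬p, ¬s, q} — ¬s is true.
  3. {¬s, ¬t} — ¬t is true.
  4. {¬r, ¬s} — ¬s is true.
  5. {s, ¬t} — ¬t is true.
  6. {¬t, q} — ¬t is true.
  7. {¬p, q} — ¬p is true.
  8. {q, ¬r} — ¬r is true.
  9. {¬q, t} — ¬q is true.
  10. {¬p, s} — ¬p is true.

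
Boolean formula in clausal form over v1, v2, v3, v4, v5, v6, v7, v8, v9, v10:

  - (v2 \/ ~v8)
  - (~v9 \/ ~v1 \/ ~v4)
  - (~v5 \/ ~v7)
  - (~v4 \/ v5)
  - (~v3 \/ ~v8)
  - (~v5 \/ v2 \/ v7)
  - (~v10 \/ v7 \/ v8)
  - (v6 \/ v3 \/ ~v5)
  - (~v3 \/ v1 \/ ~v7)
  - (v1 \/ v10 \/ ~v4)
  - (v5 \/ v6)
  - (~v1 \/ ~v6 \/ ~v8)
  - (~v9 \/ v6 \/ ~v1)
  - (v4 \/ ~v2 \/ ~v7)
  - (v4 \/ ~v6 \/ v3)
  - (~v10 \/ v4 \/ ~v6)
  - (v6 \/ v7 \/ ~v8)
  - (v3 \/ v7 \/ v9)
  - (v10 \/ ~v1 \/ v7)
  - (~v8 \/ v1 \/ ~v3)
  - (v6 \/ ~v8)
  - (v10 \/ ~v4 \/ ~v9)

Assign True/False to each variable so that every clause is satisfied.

v1 = False, v2 = False, v3 = True, v4 = False, v5 = False, v6 = True, v7 = False, v8 = False, v9 = True, v10 = False

Set v1 = False and propagate.
Set v2 = False and propagate.
  then v8 is forced to False.
Try v3 = True.
  then v7 is forced to False.
  then v5 is forced to False.
  then v4 is forced to False.
  then v10 is forced to False.
  then v6 is forced to True.
v9 is now unconstrained; take v9 = True.
Every clause has at least one true literal under this assignment.
Check each clause:
  1. (~v8 \/ v2) — ~v8 is true.
  2. (~v9 \/ ~v1 \/ ~v4) — ~v4 is true.
  3. (~v5 \/ ~v7) — ~v7 is true.
  4. (~v4 \/ v5) — ~v4 is true.
  5. (~v8 \/ ~v3) — ~v8 is true.
  6. (v7 \/ ~v5 \/ v2) — ~v5 is true.
  7. (v7 \/ v8 \/ ~v10) — ~v10 is true.
  8. (v6 \/ ~v5 \/ v3) — v3 is true.
  9. (~v3 \/ v1 \/ ~v7) — ~v7 is true.
  10. (~v4 \/ v1 \/ v10) — ~v4 is true.
  11. (v6 \/ v5) — v6 is true.
  12. (~v8 \/ ~v6 \/ ~v1) — ~v8 is true.
  13. (~v9 \/ v6 \/ ~v1) — ~v1 is true.
  14. (v4 \/ ~v7 \/ ~v2) — ~v7 is true.
  15. (v4 \/ ~v6 \/ v3) — v3 is true.
  16. (~v6 \/ ~v10 \/ v4) — ~v10 is true.
  17. (v6 \/ ~v8 \/ v7) — ~v8 is true.
  18. (v3 \/ v9 \/ v7) — v9 is true.
  19. (v10 \/ ~v1 \/ v7) — ~v1 is true.
  20. (v1 \/ ~v8 \/ ~v3) — ~v8 is true.
  21. (v6 \/ ~v8) — ~v8 is true.
  22. (v10 \/ ~v4 \/ ~v9) — ~v4 is true.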